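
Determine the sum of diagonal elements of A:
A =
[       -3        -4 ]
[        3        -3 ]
tr(A) = -3 - 3 = -6

The trace of a square matrix is the sum of its diagonal entries.
Diagonal entries of A: A[0][0] = -3, A[1][1] = -3.
tr(A) = -3 - 3 = -6.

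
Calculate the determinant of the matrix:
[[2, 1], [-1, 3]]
7

For a 2×2 matrix [[a, b], [c, d]], det = ad - bc
det = (2)(3) - (1)(-1) = 6 - -1 = 7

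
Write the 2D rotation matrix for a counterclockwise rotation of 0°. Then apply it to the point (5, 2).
R = [[1, 0], [0, 1]]; R·(5, 2) = (5, 2)

Rotation matrix formula: R(θ) = [[cos θ, -sin θ], [sin θ, cos θ]]
For θ = 0°:
cos(0°) = 1
sin(0°) = 0
R = [[1, 0], [0, 1]]
Apply to (5, 2): [1·5 + (0)·2, 0·5 + 1·2] = (5, 2)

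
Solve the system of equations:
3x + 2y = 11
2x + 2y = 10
x = 1, y = 4

Use elimination (row reduction):
Equation 1: 3x + 2y = 11.
Equation 2: 2x + 2y = 10.
Multiply Eq1 by 2 and Eq2 by 3: 6x + 4y = 22;  6x + 6y = 30.
Subtract: (2)y = 8, so y = 4.
Back-substitute into Eq1: 3x + 2*(4) = 11, so x = 1.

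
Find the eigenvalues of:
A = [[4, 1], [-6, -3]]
λ = -2, 3

Solve det(A - λI) = 0. For a 2×2 matrix this is λ² - (trace)λ + det = 0.
trace(A) = 4 - 3 = 1.
det(A) = (4)*(-3) - (1)*(-6) = -12 + 6 = -6.
Characteristic equation: λ² - (1)λ + (-6) = 0.
Discriminant: (1)² - 4*(-6) = 1 + 24 = 25.
Roots: λ = (1 ± √25) / 2 = -2, 3.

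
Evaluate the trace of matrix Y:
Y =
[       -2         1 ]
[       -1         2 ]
tr(Y) = -2 + 2 = 0

The trace of a square matrix is the sum of its diagonal entries.
Diagonal entries of Y: Y[0][0] = -2, Y[1][1] = 2.
tr(Y) = -2 + 2 = 0.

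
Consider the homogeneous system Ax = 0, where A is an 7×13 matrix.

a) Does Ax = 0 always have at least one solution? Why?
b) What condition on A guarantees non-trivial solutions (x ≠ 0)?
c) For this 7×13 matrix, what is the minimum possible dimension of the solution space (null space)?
a) Yes, x = 0 is always a solution. b) When A has linearly dependent columns (rank < n). c) Minimum nullity = 6.

a) x = 0 satisfies A·0 = 0, so the zero vector is always a solution.
b) Non-trivial solutions exist iff the columns of A are linearly dependent, equivalently rank(A) < n (the number of columns).
c) By rank-nullity, rank(A) + nullity(A) = n = 13. Since A has only 7 rows, rank(A) ≤ 7, so nullity(A) ≥ 13 - 7 = 6.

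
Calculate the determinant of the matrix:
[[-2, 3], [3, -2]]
-5

For a 2×2 matrix [[a, b], [c, d]], det = ad - bc
det = (-2)(-2) - (3)(3) = 4 - 9 = -5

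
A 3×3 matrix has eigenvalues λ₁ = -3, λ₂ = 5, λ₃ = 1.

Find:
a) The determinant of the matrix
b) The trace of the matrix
det = -15, trace = 3

Two standard eigenvalue identities:
- det(A) equals the product of the eigenvalues (counted with multiplicity).
- trace(A) equals the sum of the eigenvalues.
det(A) = (-3)*(5)*(1) = -15.
trace(A) = -3 + 5 + 1 = 3.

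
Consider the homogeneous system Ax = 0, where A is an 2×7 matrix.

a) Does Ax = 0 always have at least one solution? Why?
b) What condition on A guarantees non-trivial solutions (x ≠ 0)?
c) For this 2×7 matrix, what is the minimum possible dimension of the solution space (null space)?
a) Yes, x = 0 is always a solution. b) When A has linearly dependent columns (rank < n). c) Minimum nullity = 5.

a) x = 0 satisfies A·0 = 0, so the zero vector is always a solution.
b) Non-trivial solutions exist iff the columns of A are linearly dependent, equivalently rank(A) < n (the number of columns).
c) By rank-nullity, rank(A) + nullity(A) = n = 7. Since A has only 2 rows, rank(A) ≤ 2, so nullity(A) ≥ 7 - 2 = 5.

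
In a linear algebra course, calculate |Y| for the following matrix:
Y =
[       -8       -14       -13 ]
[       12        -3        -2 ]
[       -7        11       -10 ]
det(Y) = -3735

Expand along row 0 (cofactor expansion): det(Y) = a*(e*i - f*h) - b*(d*i - f*g) + c*(d*h - e*g), where the 3×3 is [[a, b, c], [d, e, f], [g, h, i]].
Minor M_00 = (-3)*(-10) - (-2)*(11) = 30 + 22 = 52.
Minor M_01 = (12)*(-10) - (-2)*(-7) = -120 - 14 = -134.
Minor M_02 = (12)*(11) - (-3)*(-7) = 132 - 21 = 111.
det(Y) = (-8)*(52) - (-14)*(-134) + (-13)*(111) = -416 - 1876 - 1443 = -3735.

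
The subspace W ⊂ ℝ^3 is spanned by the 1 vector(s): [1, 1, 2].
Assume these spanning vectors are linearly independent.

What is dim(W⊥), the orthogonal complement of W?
dim(W⊥) = 2

For any subspace W of ℝ^n, dim(W) + dim(W⊥) = n (the whole-space dimension).
Here the given 1 vectors are linearly independent, so dim(W) = 1.
Thus dim(W⊥) = n - dim(W) = 3 - 1 = 2.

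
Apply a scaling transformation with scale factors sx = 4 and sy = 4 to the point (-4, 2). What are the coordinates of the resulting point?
(-16, 8)

Scaling matrix:
[[4, 0], [0, 4]]
Result: (-4 × 4, 2 × 4) = (-16, 8)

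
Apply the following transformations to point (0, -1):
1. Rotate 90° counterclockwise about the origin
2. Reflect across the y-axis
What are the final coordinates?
(-1, 0)

Step 1: Rotate 90° → (1, 0)
Step 2: Reflect across the y-axis → (-1, 0)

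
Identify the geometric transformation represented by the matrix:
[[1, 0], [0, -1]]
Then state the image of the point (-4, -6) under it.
reflection across the x-axis; image of (-4, -6) is (-4, 6)

This is a symmetric orthogonal matrix with determinant -1, which characterizes a reflection in ℝ².
The matrix [[1, 0], [0, -1]] represents: reflection across the x-axis.
Applying it to (-4, -6): [1·-4 + 0·-6, 0·-4 + -1·-6] = (-4, 6).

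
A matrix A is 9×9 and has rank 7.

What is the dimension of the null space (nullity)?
2

The rank-nullity theorem for an m×n matrix states:
rank(A) + nullity(A) = n (the number of columns).
Here n = 9 and rank(A) = 7, so nullity(A) = 9 - 7 = 2.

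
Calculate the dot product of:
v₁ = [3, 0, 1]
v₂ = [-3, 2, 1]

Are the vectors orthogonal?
-8, No

The dot product is the sum of products of corresponding components.
v₁·v₂ = (3)*(-3) + (0)*(2) + (1)*(1) = -9 + 0 + 1 = -8.
Two vectors are orthogonal iff their dot product is 0; here the dot product is -8, so the vectors are not orthogonal.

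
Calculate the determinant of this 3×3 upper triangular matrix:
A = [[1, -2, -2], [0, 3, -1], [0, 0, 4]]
12

The determinant of a triangular matrix is the product of its diagonal entries (the off-diagonal entries above the diagonal do not affect it).
det(A) = (1) * (3) * (4) = 12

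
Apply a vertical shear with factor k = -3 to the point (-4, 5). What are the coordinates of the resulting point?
(-4, 17)

Shear matrix for vertical shear with factor k = -3:
[[1, 0], [-3, 1]]
Result: (-4, 5) → (-4, 17)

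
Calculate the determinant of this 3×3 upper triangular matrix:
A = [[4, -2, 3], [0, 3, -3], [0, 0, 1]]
12

The determinant of a triangular matrix is the product of its diagonal entries (the off-diagonal entries above the diagonal do not affect it).
det(A) = (4) * (3) * (1) = 12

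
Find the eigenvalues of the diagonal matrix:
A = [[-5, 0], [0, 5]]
λ₁ = -5, λ₂ = 5

The characteristic polynomial of A is det(A - λI) = (-5 - λ)(5 - λ) = 0.
The roots are λ = -5 and λ = 5, so the eigenvalues are the diagonal entries.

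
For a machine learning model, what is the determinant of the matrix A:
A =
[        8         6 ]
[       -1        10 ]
det(A) = 86

For a 2×2 matrix [[a, b], [c, d]], det = a*d - b*c.
det(A) = (8)*(10) - (6)*(-1) = 80 + 6 = 86.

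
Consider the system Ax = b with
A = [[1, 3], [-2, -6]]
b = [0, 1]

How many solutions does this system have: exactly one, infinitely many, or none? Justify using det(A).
No solution

det(A) = (1)*(-6) - (3)*(-2) = 0, so A is singular.
The column space of A is span(column 1) = span([1, -2]).
b = [0, 1] is not a scalar multiple of column 1, so b ∉ column space and the system is inconsistent — no solution.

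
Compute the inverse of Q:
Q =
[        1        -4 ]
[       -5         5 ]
det(Q) = -15
Q⁻¹ =
[     -1/3     -4/15 ]
[     -1/3     -1/15 ]

For a 2×2 matrix Q = [[a, b], [c, d]] with det(Q) ≠ 0, Q⁻¹ = (1/det(Q)) * [[d, -b], [-c, a]].
det(Q) = (1)*(5) - (-4)*(-5) = 5 - 20 = -15.
Q⁻¹ = (1/-15) * [[5, 4], [5, 1]].
Dividing each entry by -15 and reducing:
Q⁻¹ =
[     -1/3     -4/15 ]
[     -1/3     -1/15 ]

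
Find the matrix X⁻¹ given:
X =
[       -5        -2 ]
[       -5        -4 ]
det(X) = 10
X⁻¹ =
[     -2/5       1/5 ]
[      1/2      -1/2 ]

For a 2×2 matrix X = [[a, b], [c, d]] with det(X) ≠ 0, X⁻¹ = (1/det(X)) * [[d, -b], [-c, a]].
det(X) = (-5)*(-4) - (-2)*(-5) = 20 - 10 = 10.
X⁻¹ = (1/10) * [[-4, 2], [5, -5]].
Dividing each entry by 10 and reducing:
X⁻¹ =
[     -2/5       1/5 ]
[      1/2      -1/2 ]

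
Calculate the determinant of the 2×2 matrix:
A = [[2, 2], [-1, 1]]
4

For A = [[a, b], [c, d]], det(A) = a*d - b*c.
det(A) = (2)*(1) - (2)*(-1) = 2 - -2 = 4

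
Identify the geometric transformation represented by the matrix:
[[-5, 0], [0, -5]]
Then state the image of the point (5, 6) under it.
uniform scaling by factor -5; image of (5, 6) is (-25, -30)

This is a diagonal matrix with equal entries -5, so it scales both axes by the same factor -5.
The matrix [[-5, 0], [0, -5]] represents: uniform scaling by factor -5.
Applying it to (5, 6): [-5·5 + 0·6, 0·5 + -5·6] = (-25, -30).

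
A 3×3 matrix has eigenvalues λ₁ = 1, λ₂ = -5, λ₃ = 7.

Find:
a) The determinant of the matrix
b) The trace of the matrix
det = -35, trace = 3

Two standard eigenvalue identities:
- det(A) equals the product of the eigenvalues (counted with multiplicity).
- trace(A) equals the sum of the eigenvalues.
det(A) = (1)*(-5)*(7) = -35.
trace(A) = 1 - 5 + 7 = 3.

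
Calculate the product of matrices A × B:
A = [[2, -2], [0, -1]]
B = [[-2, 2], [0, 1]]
[[-4, 2], [0, -1]]

Matrix multiplication:
C[0][0] = 2×-2 + -2×0 = -4
C[0][1] = 2×2 + -2×1 = 2
C[1][0] = 0×-2 + -1×0 = 0
C[1][1] = 0×2 + -1×1 = -1
Result: [[-4, 2], [0, -1]]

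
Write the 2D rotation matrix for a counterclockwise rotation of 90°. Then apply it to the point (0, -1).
R = [[0, -1], [1, 0]]; R·(0, -1) = (1, 0)

Rotation matrix formula: R(θ) = [[cos θ, -sin θ], [sin θ, cos θ]]
For θ = 90°:
cos(90°) = 0
sin(90°) = 1
R = [[0, -1], [1, 0]]
Apply to (0, -1): [0·0 + (-1)·-1, 1·0 + 0·-1] = (1, 0)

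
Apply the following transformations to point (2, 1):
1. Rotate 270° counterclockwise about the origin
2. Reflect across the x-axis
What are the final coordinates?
(1, 2)

Step 1: Rotate 270° → (1, -2)
Step 2: Reflect across the x-axis → (1, 2)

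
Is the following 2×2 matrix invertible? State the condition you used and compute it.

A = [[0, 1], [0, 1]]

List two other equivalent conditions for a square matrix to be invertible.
No, not invertible; det(A) = 0 (two rows are equal, so the rows are linearly dependent). Equivalent conditions (failing for this A): rank(A) < 2; Ax = 0 has non-trivial solutions; 0 is an eigenvalue; the columns are linearly dependent.

To check invertibility, compute det(A).
In this matrix, row 0 and the last row are identical, so one row is a scalar multiple of another and the rows are linearly dependent.
A matrix with linearly dependent rows has det = 0 and is not invertible.
Equivalent failed conditions:
- rank(A) < 2.
- Ax = 0 has non-trivial solutions.
- 0 is an eigenvalue.
- The columns are linearly dependent.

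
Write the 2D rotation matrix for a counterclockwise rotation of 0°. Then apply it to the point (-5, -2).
R = [[1, 0], [0, 1]]; R·(-5, -2) = (-5, -2)

Rotation matrix formula: R(θ) = [[cos θ, -sin θ], [sin θ, cos θ]]
For θ = 0°:
cos(0°) = 1
sin(0°) = 0
R = [[1, 0], [0, 1]]
Apply to (-5, -2): [1·-5 + (0)·-2, 0·-5 + 1·-2] = (-5, -2)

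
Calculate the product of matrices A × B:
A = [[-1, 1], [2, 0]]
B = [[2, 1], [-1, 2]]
[[-3, 1], [4, 2]]

Matrix multiplication:
C[0][0] = -1×2 + 1×-1 = -3
C[0][1] = -1×1 + 1×2 = 1
C[1][0] = 2×2 + 0×-1 = 4
C[1][1] = 2×1 + 0×2 = 2
Result: [[-3, 1], [4, 2]]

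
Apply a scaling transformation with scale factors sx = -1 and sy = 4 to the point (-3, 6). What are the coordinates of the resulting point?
(3, 24)

Scaling matrix:
[[-1, 0], [0, 4]]
Result: (-3 × -1, 6 × 4) = (3, 24)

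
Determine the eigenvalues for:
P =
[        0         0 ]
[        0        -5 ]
λ = -5, 0

Solve det(P - λI) = 0. For a 2×2 matrix the characteristic equation is λ² - (trace)λ + det = 0.
trace(P) = a + d = 0 - 5 = -5.
det(P) = a*d - b*c = (0)*(-5) - (0)*(0) = 0 - 0 = 0.
Characteristic equation: λ² - (-5)λ + (0) = 0.
Discriminant = (-5)² - 4*(0) = 25 - 0 = 25.
λ = (-5 ± √25) / 2 = (-5 ± 5) / 2 = -5, 0.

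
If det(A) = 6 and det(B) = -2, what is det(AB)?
-12

Use the multiplicative property of determinants: det(AB) = det(A)*det(B).
det(AB) = (6)*(-2) = -12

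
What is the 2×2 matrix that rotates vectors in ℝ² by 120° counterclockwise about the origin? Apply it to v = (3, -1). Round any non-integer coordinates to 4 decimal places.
R = [[-1/2, -√3/2], [√3/2, -1/2]]; R·v = (-0.6340, 3.0981)

A counterclockwise rotation by angle θ in ℝ² has matrix R(θ) = [[cos θ, -sin θ], [sin θ, cos θ]].
For θ = 120°: cos θ = -1/2, sin θ = √3/2.
R(120°) = [[-1/2, -√3/2], [√3/2, -1/2]].
R·v = [-1/2·3 + (-√3/2)·-1, √3/2·3 + -1/2·-1] = (-0.6340, 3.0981).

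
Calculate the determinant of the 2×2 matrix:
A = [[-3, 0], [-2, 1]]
-3

For A = [[a, b], [c, d]], det(A) = a*d - b*c.
det(A) = (-3)*(1) - (0)*(-2) = -3 - 0 = -3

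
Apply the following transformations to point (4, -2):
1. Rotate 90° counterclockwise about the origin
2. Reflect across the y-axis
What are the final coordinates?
(-2, 4)

Step 1: Rotate 90° → (2, 4)
Step 2: Reflect across the y-axis → (-2, 4)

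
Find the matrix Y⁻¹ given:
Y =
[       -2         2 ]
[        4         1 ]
det(Y) = -10
Y⁻¹ =
[    -1/10       1/5 ]
[      2/5       1/5 ]

For a 2×2 matrix Y = [[a, b], [c, d]] with det(Y) ≠ 0, Y⁻¹ = (1/det(Y)) * [[d, -b], [-c, a]].
det(Y) = (-2)*(1) - (2)*(4) = -2 - 8 = -10.
Y⁻¹ = (1/-10) * [[1, -2], [-4, -2]].
Dividing each entry by -10 and reducing:
Y⁻¹ =
[    -1/10       1/5 ]
[      2/5       1/5 ]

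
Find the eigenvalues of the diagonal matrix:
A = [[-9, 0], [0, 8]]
λ₁ = -9, λ₂ = 8

The characteristic polynomial of A is det(A - λI) = (-9 - λ)(8 - λ) = 0.
The roots are λ = -9 and λ = 8, so the eigenvalues are the diagonal entries.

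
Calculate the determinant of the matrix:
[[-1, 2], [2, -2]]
-2

For a 2×2 matrix [[a, b], [c, d]], det = ad - bc
det = (-1)(-2) - (2)(2) = 2 - 4 = -2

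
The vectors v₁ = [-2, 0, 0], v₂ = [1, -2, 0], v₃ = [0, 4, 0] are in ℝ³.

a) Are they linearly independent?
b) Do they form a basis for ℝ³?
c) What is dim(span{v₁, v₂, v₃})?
Not independent, not a basis, dim(span) = 2

Check whether v₃ can be written as a linear combination of v₁ and v₂.
v₃ = (-1)·v₁ + (-2)·v₂ = [0, 4, 0], so the three vectors are linearly dependent.
Thus they do not form a basis for ℝ³, and dim(span{v₁, v₂, v₃}) = 2 (spanned by v₁ and v₂).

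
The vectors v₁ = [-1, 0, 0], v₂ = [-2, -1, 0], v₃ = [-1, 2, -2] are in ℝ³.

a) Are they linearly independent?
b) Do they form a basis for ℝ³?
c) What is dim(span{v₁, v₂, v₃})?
Yes independent, yes basis, dim = 3

Stack v₁, v₂, v₃ as rows of a 3×3 matrix.
[[-1, 0, 0]; [-2, -1, 0]; [-1, 2, -2]] is already lower triangular with nonzero diagonal entries (-1, -1, -2), so its determinant is the product of the diagonal entries, det = (-1)·(-1)·(-2) = -2 ≠ 0, and the rows are linearly independent.
Three linearly independent vectors in ℝ³ form a basis for ℝ³, so dim(span{v₁,v₂,v₃}) = 3.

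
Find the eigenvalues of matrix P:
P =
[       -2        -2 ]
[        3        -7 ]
λ = -5, -4

Solve det(P - λI) = 0. For a 2×2 matrix the characteristic equation is λ² - (trace)λ + det = 0.
trace(P) = a + d = -2 - 7 = -9.
det(P) = a*d - b*c = (-2)*(-7) - (-2)*(3) = 14 + 6 = 20.
Characteristic equation: λ² - (-9)λ + (20) = 0.
Discriminant = (-9)² - 4*(20) = 81 - 80 = 1.
λ = (-9 ± √1) / 2 = (-9 ± 1) / 2 = -5, -4.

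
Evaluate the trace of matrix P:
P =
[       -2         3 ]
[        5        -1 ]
tr(P) = -2 - 1 = -3

The trace of a square matrix is the sum of its diagonal entries.
Diagonal entries of P: P[0][0] = -2, P[1][1] = -1.
tr(P) = -2 - 1 = -3.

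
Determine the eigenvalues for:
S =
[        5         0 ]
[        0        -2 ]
λ = -2, 5

Solve det(S - λI) = 0. For a 2×2 matrix the characteristic equation is λ² - (trace)λ + det = 0.
trace(S) = a + d = 5 - 2 = 3.
det(S) = a*d - b*c = (5)*(-2) - (0)*(0) = -10 - 0 = -10.
Characteristic equation: λ² - (3)λ + (-10) = 0.
Discriminant = (3)² - 4*(-10) = 9 + 40 = 49.
λ = (3 ± √49) / 2 = (3 ± 7) / 2 = -2, 5.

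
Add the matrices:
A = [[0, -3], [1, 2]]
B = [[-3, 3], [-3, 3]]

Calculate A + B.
[[-3, 0], [-2, 5]]

Add corresponding elements:
(0)+(-3)=-3
(-3)+(3)=0
(1)+(-3)=-2
(2)+(3)=5
A + B = [[-3, 0], [-2, 5]]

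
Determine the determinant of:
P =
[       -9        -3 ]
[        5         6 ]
det(P) = -39

For a 2×2 matrix [[a, b], [c, d]], det = a*d - b*c.
det(P) = (-9)*(6) - (-3)*(5) = -54 + 15 = -39.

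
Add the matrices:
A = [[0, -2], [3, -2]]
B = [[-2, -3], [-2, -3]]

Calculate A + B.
[[-2, -5], [1, -5]]

Add corresponding elements:
(0)+(-2)=-2
(-2)+(-3)=-5
(3)+(-2)=1
(-2)+(-3)=-5
A + B = [[-2, -5], [1, -5]]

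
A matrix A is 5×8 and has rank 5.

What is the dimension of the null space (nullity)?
3

The rank-nullity theorem for an m×n matrix states:
rank(A) + nullity(A) = n (the number of columns).
Here n = 8 and rank(A) = 5, so nullity(A) = 8 - 5 = 3.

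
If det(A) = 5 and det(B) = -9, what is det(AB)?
-45

Use the multiplicative property of determinants: det(AB) = det(A)*det(B).
det(AB) = (5)*(-9) = -45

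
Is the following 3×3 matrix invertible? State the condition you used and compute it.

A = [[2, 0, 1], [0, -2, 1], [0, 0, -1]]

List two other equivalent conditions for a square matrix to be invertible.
Yes, invertible; det(A) = 4 ≠ 0. Equivalent conditions: rank(A) = 3; Ax = 0 has only the trivial solution; 0 is not an eigenvalue; the columns of A are linearly independent.

To check invertibility, compute det(A).
The given matrix is triangular, so det(A) equals the product of its diagonal entries = 4 ≠ 0.
Since det(A) ≠ 0, A is invertible.
Equivalent conditions for a square matrix A to be invertible:
- rank(A) = 3 (full rank).
- The homogeneous system Ax = 0 has only the trivial solution x = 0.
- 0 is not an eigenvalue of A.
- The columns (equivalently rows) of A are linearly independent.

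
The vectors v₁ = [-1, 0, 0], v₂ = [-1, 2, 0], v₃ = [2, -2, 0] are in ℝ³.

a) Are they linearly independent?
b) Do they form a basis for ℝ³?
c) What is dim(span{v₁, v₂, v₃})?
Not independent, not a basis, dim(span) = 2

Check whether v₃ can be written as a linear combination of v₁ and v₂.
v₃ = (-1)·v₁ + (-1)·v₂ = [2, -2, 0], so the three vectors are linearly dependent.
Thus they do not form a basis for ℝ³, and dim(span{v₁, v₂, v₃}) = 2 (spanned by v₁ and v₂).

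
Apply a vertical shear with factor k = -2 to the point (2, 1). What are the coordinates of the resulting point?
(2, -3)

Shear matrix for vertical shear with factor k = -2:
[[1, 0], [-2, 1]]
Result: (2, 1) → (2, -3)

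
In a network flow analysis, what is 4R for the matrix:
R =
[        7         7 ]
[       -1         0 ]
4R =
[       28        28 ]
[       -4         0 ]

Scalar multiplication is elementwise: (4R)[i][j] = 4 * R[i][j].
  (4R)[0][0] = 4 * (7) = 28
  (4R)[0][1] = 4 * (7) = 28
  (4R)[1][0] = 4 * (-1) = -4
  (4R)[1][1] = 4 * (0) = 0
4R =
[       28        28 ]
[       -4         0 ]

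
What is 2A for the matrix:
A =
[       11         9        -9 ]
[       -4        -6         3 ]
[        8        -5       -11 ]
2A =
[       22        18       -18 ]
[       -8       -12         6 ]
[       16       -10       -22 ]

Scalar multiplication is elementwise: (2A)[i][j] = 2 * A[i][j].
  (2A)[0][0] = 2 * (11) = 22
  (2A)[0][1] = 2 * (9) = 18
  (2A)[0][2] = 2 * (-9) = -18
  (2A)[1][0] = 2 * (-4) = -8
  (2A)[1][1] = 2 * (-6) = -12
  (2A)[1][2] = 2 * (3) = 6
  (2A)[2][0] = 2 * (8) = 16
  (2A)[2][1] = 2 * (-5) = -10
  (2A)[2][2] = 2 * (-11) = -22
2A =
[       22        18       -18 ]
[       -8       -12         6 ]
[       16       -10       -22 ]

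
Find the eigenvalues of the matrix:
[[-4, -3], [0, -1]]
λ = -4 and λ = -1

Characteristic equation: det(A - λI) = 0
λ² - (trace)λ + (det) = 0
λ² - (-5)λ + (4) = 0
λ² + 5λ + 4 = 0
Solving: λ = -4, -1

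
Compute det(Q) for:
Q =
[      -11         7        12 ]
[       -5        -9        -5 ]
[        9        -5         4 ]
det(Q) = 1768

Expand along row 0 (cofactor expansion): det(Q) = a*(e*i - f*h) - b*(d*i - f*g) + c*(d*h - e*g), where the 3×3 is [[a, b, c], [d, e, f], [g, h, i]].
Minor M_00 = (-9)*(4) - (-5)*(-5) = -36 - 25 = -61.
Minor M_01 = (-5)*(4) - (-5)*(9) = -20 + 45 = 25.
Minor M_02 = (-5)*(-5) - (-9)*(9) = 25 + 81 = 106.
det(Q) = (-11)*(-61) - (7)*(25) + (12)*(106) = 671 - 175 + 1272 = 1768.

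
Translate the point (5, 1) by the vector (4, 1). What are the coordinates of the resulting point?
(9, 2)

Translation by (4, 1):
x' = 5 + 4 = 9
y' = 1 + 1 = 2
Homogeneous matrix: [[1, 0, 4], [0, 1, 1], [0, 0, 1]]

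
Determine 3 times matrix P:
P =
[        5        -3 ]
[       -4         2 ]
3P =
[       15        -9 ]
[      -12         6 ]

Scalar multiplication is elementwise: (3P)[i][j] = 3 * P[i][j].
  (3P)[0][0] = 3 * (5) = 15
  (3P)[0][1] = 3 * (-3) = -9
  (3P)[1][0] = 3 * (-4) = -12
  (3P)[1][1] = 3 * (2) = 6
3P =
[       15        -9 ]
[      -12         6 ]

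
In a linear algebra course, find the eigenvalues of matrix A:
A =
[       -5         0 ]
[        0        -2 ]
λ = -5, -2

Solve det(A - λI) = 0. For a 2×2 matrix the characteristic equation is λ² - (trace)λ + det = 0.
trace(A) = a + d = -5 - 2 = -7.
det(A) = a*d - b*c = (-5)*(-2) - (0)*(0) = 10 - 0 = 10.
Characteristic equation: λ² - (-7)λ + (10) = 0.
Discriminant = (-7)² - 4*(10) = 49 - 40 = 9.
λ = (-7 ± √9) / 2 = (-7 ± 3) / 2 = -5, -2.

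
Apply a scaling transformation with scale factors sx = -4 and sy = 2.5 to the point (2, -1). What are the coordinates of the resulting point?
(-8, -2.5)

Scaling matrix:
[[-4, 0], [0, 2.50]]
Result: (2 × -4, -1 × 2.5) = (-8, -2.5)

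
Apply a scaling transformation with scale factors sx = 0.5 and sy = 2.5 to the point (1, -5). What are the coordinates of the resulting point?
(0.5, -12.5)

Scaling matrix:
[[0.50, 0], [0, 2.50]]
Result: (1 × 0.5, -5 × 2.5) = (0.5, -12.5)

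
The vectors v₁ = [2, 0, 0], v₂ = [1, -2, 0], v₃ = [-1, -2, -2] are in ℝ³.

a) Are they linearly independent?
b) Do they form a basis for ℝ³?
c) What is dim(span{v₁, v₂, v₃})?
Yes independent, yes basis, dim = 3

Stack v₁, v₂, v₃ as rows of a 3×3 matrix.
[[2, 0, 0]; [1, -2, 0]; [-1, -2, -2]] is already lower triangular with nonzero diagonal entries (2, -2, -2), so its determinant is the product of the diagonal entries, det = (2)·(-2)·(-2) = 8 ≠ 0, and the rows are linearly independent.
Three linearly independent vectors in ℝ³ form a basis for ℝ³, so dim(span{v₁,v₂,v₃}) = 3.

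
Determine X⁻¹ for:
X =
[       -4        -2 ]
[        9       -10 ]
det(X) = 58
X⁻¹ =
[    -5/29      1/29 ]
[    -9/58     -2/29 ]

For a 2×2 matrix X = [[a, b], [c, d]] with det(X) ≠ 0, X⁻¹ = (1/det(X)) * [[d, -b], [-c, a]].
det(X) = (-4)*(-10) - (-2)*(9) = 40 + 18 = 58.
X⁻¹ = (1/58) * [[-10, 2], [-9, -4]].
Dividing each entry by 58 and reducing:
X⁻¹ =
[    -5/29      1/29 ]
[    -9/58     -2/29 ]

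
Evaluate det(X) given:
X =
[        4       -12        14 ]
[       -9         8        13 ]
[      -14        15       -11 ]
det(X) = 1918

Expand along row 0 (cofactor expansion): det(X) = a*(e*i - f*h) - b*(d*i - f*g) + c*(d*h - e*g), where the 3×3 is [[a, b, c], [d, e, f], [g, h, i]].
Minor M_00 = (8)*(-11) - (13)*(15) = -88 - 195 = -283.
Minor M_01 = (-9)*(-11) - (13)*(-14) = 99 + 182 = 281.
Minor M_02 = (-9)*(15) - (8)*(-14) = -135 + 112 = -23.
det(X) = (4)*(-283) - (-12)*(281) + (14)*(-23) = -1132 + 3372 - 322 = 1918.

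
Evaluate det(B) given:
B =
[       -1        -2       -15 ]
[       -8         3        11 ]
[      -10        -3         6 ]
det(B) = -737

Expand along row 0 (cofactor expansion): det(B) = a*(e*i - f*h) - b*(d*i - f*g) + c*(d*h - e*g), where the 3×3 is [[a, b, c], [d, e, f], [g, h, i]].
Minor M_00 = (3)*(6) - (11)*(-3) = 18 + 33 = 51.
Minor M_01 = (-8)*(6) - (11)*(-10) = -48 + 110 = 62.
Minor M_02 = (-8)*(-3) - (3)*(-10) = 24 + 30 = 54.
det(B) = (-1)*(51) - (-2)*(62) + (-15)*(54) = -51 + 124 - 810 = -737.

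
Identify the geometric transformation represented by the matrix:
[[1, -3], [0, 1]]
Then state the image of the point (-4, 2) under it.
horizontal shear with factor -3; image of (-4, 2) is (-10, 2)

The matrix [[1, k], [0, 1]] sends (x, y) to (x + -3y, y), leaving the y-coordinate fixed: a horizontal shear.
The matrix [[1, -3], [0, 1]] represents: horizontal shear with factor -3.
Applying it to (-4, 2): [1·-4 + -3·2, 0·-4 + 1·2] = (-10, 2).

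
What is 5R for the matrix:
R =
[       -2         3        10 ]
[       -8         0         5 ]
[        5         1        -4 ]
5R =
[      -10        15        50 ]
[      -40         0        25 ]
[       25         5       -20 ]

Scalar multiplication is elementwise: (5R)[i][j] = 5 * R[i][j].
  (5R)[0][0] = 5 * (-2) = -10
  (5R)[0][1] = 5 * (3) = 15
  (5R)[0][2] = 5 * (10) = 50
  (5R)[1][0] = 5 * (-8) = -40
  (5R)[1][1] = 5 * (0) = 0
  (5R)[1][2] = 5 * (5) = 25
  (5R)[2][0] = 5 * (5) = 25
  (5R)[2][1] = 5 * (1) = 5
  (5R)[2][2] = 5 * (-4) = -20
5R =
[      -10        15        50 ]
[      -40         0        25 ]
[       25         5       -20 ]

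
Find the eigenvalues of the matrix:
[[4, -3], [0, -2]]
λ = -2 and λ = 4

Characteristic equation: det(A - λI) = 0
λ² - (trace)λ + (det) = 0
λ² - (2)λ + (-8) = 0
λ² - 2λ - 8 = 0
Solving: λ = -2, 4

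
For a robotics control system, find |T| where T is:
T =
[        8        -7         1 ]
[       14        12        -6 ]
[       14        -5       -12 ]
det(T) = -2218

Expand along row 0 (cofactor expansion): det(T) = a*(e*i - f*h) - b*(d*i - f*g) + c*(d*h - e*g), where the 3×3 is [[a, b, c], [d, e, f], [g, h, i]].
Minor M_00 = (12)*(-12) - (-6)*(-5) = -144 - 30 = -174.
Minor M_01 = (14)*(-12) - (-6)*(14) = -168 + 84 = -84.
Minor M_02 = (14)*(-5) - (12)*(14) = -70 - 168 = -238.
det(T) = (8)*(-174) - (-7)*(-84) + (1)*(-238) = -1392 - 588 - 238 = -2218.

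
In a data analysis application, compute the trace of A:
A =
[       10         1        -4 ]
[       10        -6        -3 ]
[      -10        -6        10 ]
tr(A) = 10 - 6 + 10 = 14

The trace of a square matrix is the sum of its diagonal entries.
Diagonal entries of A: A[0][0] = 10, A[1][1] = -6, A[2][2] = 10.
tr(A) = 10 - 6 + 10 = 14.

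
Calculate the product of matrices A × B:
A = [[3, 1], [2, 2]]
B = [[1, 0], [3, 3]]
[[6, 3], [8, 6]]

Matrix multiplication:
C[0][0] = 3×1 + 1×3 = 6
C[0][1] = 3×0 + 1×3 = 3
C[1][0] = 2×1 + 2×3 = 8
C[1][1] = 2×0 + 2×3 = 6
Result: [[6, 3], [8, 6]]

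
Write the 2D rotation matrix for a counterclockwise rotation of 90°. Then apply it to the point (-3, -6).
R = [[0, -1], [1, 0]]; R·(-3, -6) = (6, -3)

Rotation matrix formula: R(θ) = [[cos θ, -sin θ], [sin θ, cos θ]]
For θ = 90°:
cos(90°) = 0
sin(90°) = 1
R = [[0, -1], [1, 0]]
Apply to (-3, -6): [0·-3 + (-1)·-6, 1·-3 + 0·-6] = (6, -3)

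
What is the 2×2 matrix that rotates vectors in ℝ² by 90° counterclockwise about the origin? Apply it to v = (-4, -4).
R = [[0, -1], [1, 0]]; R·v = (4, -4)

A counterclockwise rotation by angle θ in ℝ² has matrix R(θ) = [[cos θ, -sin θ], [sin θ, cos θ]].
For θ = 90°: cos θ = 0, sin θ = 1.
R(90°) = [[0, -1], [1, 0]].
R·v = [0·-4 + (-1)·-4, 1·-4 + 0·-4] = (4, -4).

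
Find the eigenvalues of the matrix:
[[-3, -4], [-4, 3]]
λ = -5 and λ = 5

Characteristic equation: det(A - λI) = 0
λ² - (trace)λ + (det) = 0
λ² - (0)λ + (-25) = 0
λ² - 0λ - 25 = 0
Solving: λ = -5, 5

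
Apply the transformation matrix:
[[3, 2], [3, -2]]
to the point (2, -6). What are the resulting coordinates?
(-6, 18)

Matrix multiplication:
[[3, 2], [3, -2]] × [2, -6]ᵀ
= [3×2 + 2×-6, 3×2 + -2×-6]ᵀ
= [-6.0000, 18.0000]ᵀ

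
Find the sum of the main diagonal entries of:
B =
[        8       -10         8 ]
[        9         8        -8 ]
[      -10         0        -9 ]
tr(B) = 8 + 8 - 9 = 7

The trace of a square matrix is the sum of its diagonal entries.
Diagonal entries of B: B[0][0] = 8, B[1][1] = 8, B[2][2] = -9.
tr(B) = 8 + 8 - 9 = 7.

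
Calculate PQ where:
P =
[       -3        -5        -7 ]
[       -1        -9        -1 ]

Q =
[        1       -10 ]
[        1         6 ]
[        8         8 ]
PQ =
[      -64       -56 ]
[      -18       -52 ]

Matrix multiplication: (PQ)[i][j] = sum over k of P[i][k] * Q[k][j].
  (PQ)[0][0] = (-3)*(1) + (-5)*(1) + (-7)*(8) = -64
  (PQ)[0][1] = (-3)*(-10) + (-5)*(6) + (-7)*(8) = -56
  (PQ)[1][0] = (-1)*(1) + (-9)*(1) + (-1)*(8) = -18
  (PQ)[1][1] = (-1)*(-10) + (-9)*(6) + (-1)*(8) = -52
PQ =
[      -64       -56 ]
[      -18       -52 ]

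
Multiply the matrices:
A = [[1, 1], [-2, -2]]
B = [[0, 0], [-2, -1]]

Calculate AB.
[[-2, -1], [4, 2]]

Each entry (i,j) of AB = sum over k of A[i][k]*B[k][j].
(AB)[0][0] = (1)*(0) + (1)*(-2) = -2
(AB)[0][1] = (1)*(0) + (1)*(-1) = -1
(AB)[1][0] = (-2)*(0) + (-2)*(-2) = 4
(AB)[1][1] = (-2)*(0) + (-2)*(-1) = 2
AB = [[-2, -1], [4, 2]]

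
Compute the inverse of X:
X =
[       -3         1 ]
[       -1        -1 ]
det(X) = 4
X⁻¹ =
[     -1/4      -1/4 ]
[      1/4      -3/4 ]

For a 2×2 matrix X = [[a, b], [c, d]] with det(X) ≠ 0, X⁻¹ = (1/det(X)) * [[d, -b], [-c, a]].
det(X) = (-3)*(-1) - (1)*(-1) = 3 + 1 = 4.
X⁻¹ = (1/4) * [[-1, -1], [1, -3]].
Dividing each entry by 4 and reducing:
X⁻¹ =
[     -1/4      -1/4 ]
[      1/4      -3/4 ]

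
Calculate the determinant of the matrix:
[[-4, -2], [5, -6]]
34

For a 2×2 matrix [[a, b], [c, d]], det = ad - bc
det = (-4)(-6) - (-2)(5) = 24 - -10 = 34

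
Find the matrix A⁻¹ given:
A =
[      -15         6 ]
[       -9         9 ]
det(A) = -81
A⁻¹ =
[     -1/9      2/27 ]
[     -1/9      5/27 ]

For a 2×2 matrix A = [[a, b], [c, d]] with det(A) ≠ 0, A⁻¹ = (1/det(A)) * [[d, -b], [-c, a]].
det(A) = (-15)*(9) - (6)*(-9) = -135 + 54 = -81.
A⁻¹ = (1/-81) * [[9, -6], [9, -15]].
Dividing each entry by -81 and reducing:
A⁻¹ =
[     -1/9      2/27 ]
[     -1/9      5/27 ]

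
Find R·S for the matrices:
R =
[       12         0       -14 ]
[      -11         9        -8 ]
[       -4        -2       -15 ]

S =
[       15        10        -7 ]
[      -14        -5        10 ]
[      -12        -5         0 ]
RS =
[      348       190       -84 ]
[     -195      -115       167 ]
[      148        45         8 ]

Matrix multiplication: (RS)[i][j] = sum over k of R[i][k] * S[k][j].
  (RS)[0][0] = (12)*(15) + (0)*(-14) + (-14)*(-12) = 348
  (RS)[0][1] = (12)*(10) + (0)*(-5) + (-14)*(-5) = 190
  (RS)[0][2] = (12)*(-7) + (0)*(10) + (-14)*(0) = -84
  (RS)[1][0] = (-11)*(15) + (9)*(-14) + (-8)*(-12) = -195
  (RS)[1][1] = (-11)*(10) + (9)*(-5) + (-8)*(-5) = -115
  (RS)[1][2] = (-11)*(-7) + (9)*(10) + (-8)*(0) = 167
  (RS)[2][0] = (-4)*(15) + (-2)*(-14) + (-15)*(-12) = 148
  (RS)[2][1] = (-4)*(10) + (-2)*(-5) + (-15)*(-5) = 45
  (RS)[2][2] = (-4)*(-7) + (-2)*(10) + (-15)*(0) = 8
RS =
[      348       190       -84 ]
[     -195      -115       167 ]
[      148        45         8 ]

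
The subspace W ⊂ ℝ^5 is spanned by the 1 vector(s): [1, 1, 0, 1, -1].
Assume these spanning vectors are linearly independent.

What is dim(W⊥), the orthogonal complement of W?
dim(W⊥) = 4

For any subspace W of ℝ^n, dim(W) + dim(W⊥) = n (the whole-space dimension).
Here the given 1 vectors are linearly independent, so dim(W) = 1.
Thus dim(W⊥) = n - dim(W) = 5 - 1 = 4.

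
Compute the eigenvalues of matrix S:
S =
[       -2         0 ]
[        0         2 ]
λ = -2, 2

Solve det(S - λI) = 0. For a 2×2 matrix the characteristic equation is λ² - (trace)λ + det = 0.
trace(S) = a + d = -2 + 2 = 0.
det(S) = a*d - b*c = (-2)*(2) - (0)*(0) = -4 - 0 = -4.
Characteristic equation: λ² - (0)λ + (-4) = 0.
Discriminant = (0)² - 4*(-4) = 0 + 16 = 16.
λ = (0 ± √16) / 2 = (0 ± 4) / 2 = -2, 2.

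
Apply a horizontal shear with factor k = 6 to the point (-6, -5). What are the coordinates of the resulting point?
(-36, -5)

Shear matrix for horizontal shear with factor k = 6:
[[1, 6], [0, 1]]
Result: (-6, -5) → (-36, -5)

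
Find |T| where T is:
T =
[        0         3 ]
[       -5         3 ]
det(T) = 15

For a 2×2 matrix [[a, b], [c, d]], det = a*d - b*c.
det(T) = (0)*(3) - (3)*(-5) = 0 + 15 = 15.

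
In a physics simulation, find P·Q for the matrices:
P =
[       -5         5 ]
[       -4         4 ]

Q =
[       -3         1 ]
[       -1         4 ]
PQ =
[       10        15 ]
[        8        12 ]

Matrix multiplication: (PQ)[i][j] = sum over k of P[i][k] * Q[k][j].
  (PQ)[0][0] = (-5)*(-3) + (5)*(-1) = 10
  (PQ)[0][1] = (-5)*(1) + (5)*(4) = 15
  (PQ)[1][0] = (-4)*(-3) + (4)*(-1) = 8
  (PQ)[1][1] = (-4)*(1) + (4)*(4) = 12
PQ =
[       10        15 ]
[        8        12 ]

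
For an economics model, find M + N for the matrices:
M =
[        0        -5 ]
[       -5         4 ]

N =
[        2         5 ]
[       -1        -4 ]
M + N =
[        2         0 ]
[       -6         0 ]

Matrix addition is elementwise: (M+N)[i][j] = M[i][j] + N[i][j].
  (M+N)[0][0] = (0) + (2) = 2
  (M+N)[0][1] = (-5) + (5) = 0
  (M+N)[1][0] = (-5) + (-1) = -6
  (M+N)[1][1] = (4) + (-4) = 0
M + N =
[        2         0 ]
[       -6         0 ]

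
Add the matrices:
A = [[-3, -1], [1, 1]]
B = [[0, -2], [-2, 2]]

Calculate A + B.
[[-3, -3], [-1, 3]]

Add corresponding elements:
(-3)+(0)=-3
(-1)+(-2)=-3
(1)+(-2)=-1
(1)+(2)=3
A + B = [[-3, -3], [-1, 3]]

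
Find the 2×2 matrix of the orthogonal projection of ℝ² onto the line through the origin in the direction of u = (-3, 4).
[[9/25, -12/25], [-12/25, 16/25]]

The orthogonal projection onto the line spanned by a nonzero vector u = (a, b) has matrix P = (u uᵀ) / (uᵀ u) = (1/(a² + b²)) · [[a², ab], [ab, b²]].
Here u = (-3, 4), so a² + b² = 9 + 16 = 25.
P = (1/25) · [[9, -12], [-12, 16]] = [[9/25, -12/25], [-12/25, 16/25]].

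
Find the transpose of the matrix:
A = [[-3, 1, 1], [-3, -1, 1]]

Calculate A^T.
[[-3, -3], [1, -1], [1, 1]]

The transpose sends entry (i,j) to (j,i); rows become columns.
Row 0 of A: [-3, 1, 1] -> column 0 of A^T.
Row 1 of A: [-3, -1, 1] -> column 1 of A^T.
A^T = [[-3, -3], [1, -1], [1, 1]]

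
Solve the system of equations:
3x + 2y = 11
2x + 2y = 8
x = 3, y = 1

Use elimination (row reduction):
Equation 1: 3x + 2y = 11.
Equation 2: 2x + 2y = 8.
Multiply Eq1 by 2 and Eq2 by 3: 6x + 4y = 22;  6x + 6y = 24.
Subtract: (2)y = 2, so y = 1.
Back-substitute into Eq1: 3x + 2*(1) = 11, so x = 3.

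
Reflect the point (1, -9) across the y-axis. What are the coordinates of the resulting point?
(-1, -9)

Reflection across y-axis: (1, -9) → (-1, -9)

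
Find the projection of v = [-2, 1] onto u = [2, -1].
[-2, 1]

The projection of v onto u is proj_u(v) = ((v·u) / (u·u)) · u.
v·u = (-2)*(2) + (1)*(-1) = -5.
u·u = (2)*(2) + (-1)*(-1) = 5.
coefficient = -5 / 5 = -1.
proj_u(v) = -1 · [2, -1] = [-2, 1].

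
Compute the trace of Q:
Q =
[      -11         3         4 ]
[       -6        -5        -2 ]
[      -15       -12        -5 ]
tr(Q) = -11 - 5 - 5 = -21

The trace of a square matrix is the sum of its diagonal entries.
Diagonal entries of Q: Q[0][0] = -11, Q[1][1] = -5, Q[2][2] = -5.
tr(Q) = -11 - 5 - 5 = -21.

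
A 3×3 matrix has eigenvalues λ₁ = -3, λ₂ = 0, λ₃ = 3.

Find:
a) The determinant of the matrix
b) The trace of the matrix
det = 0, trace = 0

Two standard eigenvalue identities:
- det(A) equals the product of the eigenvalues (counted with multiplicity).
- trace(A) equals the sum of the eigenvalues.
det(A) = (-3)*(0)*(3) = 0.
trace(A) = -3 + 0 + 3 = 0.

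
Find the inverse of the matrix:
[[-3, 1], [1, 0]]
[[0, 1], [1, 3]]

For [[a,b],[c,d]], inverse = (1/det)·[[d,-b],[-c,a]]
det = -3·0 - 1·1 = -1
Inverse = (1/-1)·[[0, -1], [-1, -3]]
        = [[0, 1], [1, 3]]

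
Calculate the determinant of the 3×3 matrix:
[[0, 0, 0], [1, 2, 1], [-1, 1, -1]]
0

Expansion along first row:
det = 0·det([[2,1],[1,-1]]) - 0·det([[1,1],[-1,-1]]) + 0·det([[1,2],[-1,1]])
    = 0·(2·-1 - 1·1) - 0·(1·-1 - 1·-1) + 0·(1·1 - 2·-1)
    = 0·-3 - 0·0 + 0·3
    = 0 + 0 + 0 = 0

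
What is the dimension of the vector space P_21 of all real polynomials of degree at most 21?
Dimension = 22

A polynomial of degree at most 21 can be written as a₀ + a₁x + a₂x² + … + a_21x^21, with 22 free coefficients a₀, …, a_21.
The set {1, x, x², …, x^21} is a basis: it spans P_21 (every such polynomial is a linear combination of these) and is linearly independent (a polynomial is zero iff all its coefficients are zero).
Therefore dim(P_21) = 21 + 1 = 22.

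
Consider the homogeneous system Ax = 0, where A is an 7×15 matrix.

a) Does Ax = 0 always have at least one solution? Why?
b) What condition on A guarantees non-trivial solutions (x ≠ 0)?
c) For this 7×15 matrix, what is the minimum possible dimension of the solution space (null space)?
a) Yes, x = 0 is always a solution. b) When A has linearly dependent columns (rank < n). c) Minimum nullity = 8.

a) x = 0 satisfies A·0 = 0, so the zero vector is always a solution.
b) Non-trivial solutions exist iff the columns of A are linearly dependent, equivalently rank(A) < n (the number of columns).
c) By rank-nullity, rank(A) + nullity(A) = n = 15. Since A has only 7 rows, rank(A) ≤ 7, so nullity(A) ≥ 15 - 7 = 8.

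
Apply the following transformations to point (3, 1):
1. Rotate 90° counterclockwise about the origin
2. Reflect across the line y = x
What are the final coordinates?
(3, -1)

Step 1: Rotate 90° → (-1, 3)
Step 2: Reflect across the line y = x → (3, -1)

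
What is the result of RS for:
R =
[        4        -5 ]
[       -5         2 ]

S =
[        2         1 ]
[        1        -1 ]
RS =
[        3         9 ]
[       -8        -7 ]

Matrix multiplication: (RS)[i][j] = sum over k of R[i][k] * S[k][j].
  (RS)[0][0] = (4)*(2) + (-5)*(1) = 3
  (RS)[0][1] = (4)*(1) + (-5)*(-1) = 9
  (RS)[1][0] = (-5)*(2) + (2)*(1) = -8
  (RS)[1][1] = (-5)*(1) + (2)*(-1) = -7
RS =
[        3         9 ]
[       -8        -7 ]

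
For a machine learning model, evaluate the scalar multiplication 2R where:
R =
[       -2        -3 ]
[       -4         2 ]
2R =
[       -4        -6 ]
[       -8         4 ]

Scalar multiplication is elementwise: (2R)[i][j] = 2 * R[i][j].
  (2R)[0][0] = 2 * (-2) = -4
  (2R)[0][1] = 2 * (-3) = -6
  (2R)[1][0] = 2 * (-4) = -8
  (2R)[1][1] = 2 * (2) = 4
2R =
[       -4        -6 ]
[       -8         4 ]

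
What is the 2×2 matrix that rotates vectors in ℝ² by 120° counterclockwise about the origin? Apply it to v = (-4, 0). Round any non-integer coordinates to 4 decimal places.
R = [[-1/2, -√3/2], [√3/2, -1/2]]; R·v = (2.0000, -3.4641)

A counterclockwise rotation by angle θ in ℝ² has matrix R(θ) = [[cos θ, -sin θ], [sin θ, cos θ]].
For θ = 120°: cos θ = -1/2, sin θ = √3/2.
R(120°) = [[-1/2, -√3/2], [√3/2, -1/2]].
R·v = [-1/2·-4 + (-√3/2)·0, √3/2·-4 + -1/2·0] = (2.0000, -3.4641).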